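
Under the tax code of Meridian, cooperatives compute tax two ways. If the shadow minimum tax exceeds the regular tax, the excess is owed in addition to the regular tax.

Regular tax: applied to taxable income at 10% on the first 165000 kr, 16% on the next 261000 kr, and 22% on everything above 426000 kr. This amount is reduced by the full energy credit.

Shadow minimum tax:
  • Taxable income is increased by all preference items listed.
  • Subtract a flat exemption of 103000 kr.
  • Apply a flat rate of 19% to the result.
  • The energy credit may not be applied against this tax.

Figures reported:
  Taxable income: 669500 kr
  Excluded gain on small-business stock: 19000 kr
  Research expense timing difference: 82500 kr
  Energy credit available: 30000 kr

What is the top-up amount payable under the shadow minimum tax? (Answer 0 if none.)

45090 kr

Regular tax:
  165000 kr × 10% = 16500 kr
  261000 kr × 16% = 41760 kr
  243500 kr × 22% = 53570 kr
  → 111830 kr
  Less energy credit 30000 kr → 81830 kr

Shadow minimum tax:
  Adjusted income: 669500 kr + 19000 kr + 82500 kr = 771000 kr
  Less exemption 103000 kr → base 668000 kr
  668000 kr × 19% = 126920 kr

Excess of shadow minimum tax over regular tax: 126920 kr − 81830 kr = 45090 kr.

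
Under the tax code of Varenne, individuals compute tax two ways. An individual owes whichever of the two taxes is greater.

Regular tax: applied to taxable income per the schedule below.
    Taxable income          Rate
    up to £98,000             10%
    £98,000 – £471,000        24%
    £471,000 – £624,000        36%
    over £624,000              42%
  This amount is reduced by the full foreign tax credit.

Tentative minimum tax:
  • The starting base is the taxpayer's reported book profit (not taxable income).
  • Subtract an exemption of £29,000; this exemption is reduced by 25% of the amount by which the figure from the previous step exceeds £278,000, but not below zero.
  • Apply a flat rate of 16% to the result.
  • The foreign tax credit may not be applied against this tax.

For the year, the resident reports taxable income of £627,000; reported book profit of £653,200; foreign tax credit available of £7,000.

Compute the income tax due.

Tentative minimum tax:
  Base (reported book profit): £653,200
  Exemption: 25% × (£653,200 − £278,000) = £93,800 ≥ £29,000, so the exemption is fully phased out
  Base: £653,200 − £0 = £653,200
  £653,200 × 16% = £104,512

Regular tax:
  £98,000 × 10% = £9,800
  £373,000 × 24% = £89,520
  £153,000 × 36% = £55,080
  £3,000 × 42% = £1,260
  → £155,660
  Less foreign tax credit £7,000 → £148,660

£148,660 > £104,512, so the regular tax governs.

£148,660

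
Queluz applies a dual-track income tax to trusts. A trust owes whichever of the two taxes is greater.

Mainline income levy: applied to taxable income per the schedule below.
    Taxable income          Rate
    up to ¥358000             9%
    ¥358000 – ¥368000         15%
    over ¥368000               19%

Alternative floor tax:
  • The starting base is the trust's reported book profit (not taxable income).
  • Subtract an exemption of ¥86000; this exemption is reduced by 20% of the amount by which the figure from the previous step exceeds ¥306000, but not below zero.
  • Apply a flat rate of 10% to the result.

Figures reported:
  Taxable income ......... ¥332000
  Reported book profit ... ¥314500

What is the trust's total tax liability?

¥29880

Mainline income levy:
  ¥332000 × 9% = ¥29880

Alternative floor tax:
  Base (reported book profit): ¥314500
  Exemption: ¥86000 − 20% × (¥314500 − ¥306000) = ¥86000 − ¥1700 = ¥84300
  Base: ¥314500 − ¥84300 = ¥230200
  ¥230200 × 10% = ¥23020

¥29880 > ¥23020, so the mainline income levy governs.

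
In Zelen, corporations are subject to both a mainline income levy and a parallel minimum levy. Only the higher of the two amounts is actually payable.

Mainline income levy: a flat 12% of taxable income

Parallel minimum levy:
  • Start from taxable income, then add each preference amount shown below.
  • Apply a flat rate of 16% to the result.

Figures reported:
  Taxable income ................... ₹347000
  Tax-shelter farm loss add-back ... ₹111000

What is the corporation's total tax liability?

Parallel minimum levy:
  Adjusted income: ₹347000 + ₹111000 = ₹458000
  ₹458000 × 16% = ₹73280

Mainline income levy:
  ₹347000 × 12% = ₹41640

₹73280 > ₹41640, so the parallel minimum levy is the binding amount.

₹73280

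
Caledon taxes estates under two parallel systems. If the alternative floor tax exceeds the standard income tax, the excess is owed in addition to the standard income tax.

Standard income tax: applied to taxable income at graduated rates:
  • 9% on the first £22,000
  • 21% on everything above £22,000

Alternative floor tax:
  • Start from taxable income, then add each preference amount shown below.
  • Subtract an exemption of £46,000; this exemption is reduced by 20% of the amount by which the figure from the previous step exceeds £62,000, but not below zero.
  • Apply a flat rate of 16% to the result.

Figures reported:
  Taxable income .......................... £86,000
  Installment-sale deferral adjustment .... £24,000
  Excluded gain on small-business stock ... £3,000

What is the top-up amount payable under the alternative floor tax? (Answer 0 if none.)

£0

Standard income tax:
  £22,000 × 9% = £1,980
  £64,000 × 21% = £13,440
  → £15,420

Alternative floor tax:
  Adjusted income: £86,000 + £24,000 + £3,000 = £113,000
  Exemption: £46,000 − 20% × (£113,000 − £62,000) = £46,000 − £10,200 = £35,800
  Base: £113,000 − £35,800 = £77,200
  £77,200 × 16% = £12,352

£12,352 ≤ £15,420, so no add-on is due.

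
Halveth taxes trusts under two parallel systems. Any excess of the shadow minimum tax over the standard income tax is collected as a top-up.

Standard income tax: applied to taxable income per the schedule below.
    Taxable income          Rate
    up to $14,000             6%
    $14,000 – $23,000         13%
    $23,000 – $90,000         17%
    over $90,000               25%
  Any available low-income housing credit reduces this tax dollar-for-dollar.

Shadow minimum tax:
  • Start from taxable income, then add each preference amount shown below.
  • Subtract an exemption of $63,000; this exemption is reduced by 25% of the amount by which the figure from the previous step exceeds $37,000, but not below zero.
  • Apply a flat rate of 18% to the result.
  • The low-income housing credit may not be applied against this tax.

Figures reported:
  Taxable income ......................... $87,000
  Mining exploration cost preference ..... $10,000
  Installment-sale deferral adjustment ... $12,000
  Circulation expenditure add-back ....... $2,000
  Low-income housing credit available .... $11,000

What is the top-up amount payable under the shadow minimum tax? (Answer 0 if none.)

Standard income tax:
  $14,000 × 6% = $840
  $9,000 × 13% = $1,170
  $64,000 × 17% = $10,880
  → $12,890
  Less low-income housing credit $11,000 → $1,890

Shadow minimum tax:
  Adjusted income: $87,000 + $10,000 + $12,000 + $2,000 = $111,000
  Exemption: $63,000 − 25% × ($111,000 − $37,000) = $63,000 − $18,500 = $44,500
  Base: $111,000 − $44,500 = $66,500
  $66,500 × 18% = $11,970

Excess of shadow minimum tax over standard income tax: $11,970 − $1,890 = $10,080.

$10,080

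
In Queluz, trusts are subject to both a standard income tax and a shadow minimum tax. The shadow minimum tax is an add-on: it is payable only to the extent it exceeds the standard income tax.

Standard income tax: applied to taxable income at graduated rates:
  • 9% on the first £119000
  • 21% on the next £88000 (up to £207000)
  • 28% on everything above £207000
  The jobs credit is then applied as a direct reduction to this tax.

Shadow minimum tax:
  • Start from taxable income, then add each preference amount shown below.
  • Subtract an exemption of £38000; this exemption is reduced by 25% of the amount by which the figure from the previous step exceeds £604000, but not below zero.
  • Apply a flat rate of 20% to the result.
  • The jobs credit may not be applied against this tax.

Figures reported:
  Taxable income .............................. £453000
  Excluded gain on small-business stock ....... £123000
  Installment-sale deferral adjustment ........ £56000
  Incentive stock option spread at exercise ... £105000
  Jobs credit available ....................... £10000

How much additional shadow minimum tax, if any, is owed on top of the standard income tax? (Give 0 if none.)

£58380

Standard income tax:
  £119000 × 9% = £10710
  £88000 × 21% = £18480
  £246000 × 28% = £68880
  → £98070
  Less jobs credit £10000 → £88070

Shadow minimum tax:
  Adjusted income: £453000 + £123000 + £56000 + £105000 = £737000
  Exemption: £38000 − 25% × (£737000 − £604000) = £38000 − £33250 = £4750
  Base: £737000 − £4750 = £732250
  £732250 × 20% = £146450

Excess of shadow minimum tax over standard income tax: £146450 − £88070 = £58380.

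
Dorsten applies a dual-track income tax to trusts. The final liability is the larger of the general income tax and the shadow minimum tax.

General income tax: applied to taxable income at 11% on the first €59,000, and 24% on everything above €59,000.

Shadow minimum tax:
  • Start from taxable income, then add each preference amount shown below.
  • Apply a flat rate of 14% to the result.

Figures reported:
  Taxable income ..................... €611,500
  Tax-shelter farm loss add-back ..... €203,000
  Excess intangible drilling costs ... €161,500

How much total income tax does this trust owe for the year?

Shadow minimum tax:
  Adjusted income: €611,500 + €203,000 + €161,500 = €976,000
  €976,000 × 14% = €136,640

General income tax:
  €59,000 × 11% = €6,490
  €552,500 × 24% = €132,600
  → €139,090

€139,090 > €136,640, so the general income tax governs.

€139,090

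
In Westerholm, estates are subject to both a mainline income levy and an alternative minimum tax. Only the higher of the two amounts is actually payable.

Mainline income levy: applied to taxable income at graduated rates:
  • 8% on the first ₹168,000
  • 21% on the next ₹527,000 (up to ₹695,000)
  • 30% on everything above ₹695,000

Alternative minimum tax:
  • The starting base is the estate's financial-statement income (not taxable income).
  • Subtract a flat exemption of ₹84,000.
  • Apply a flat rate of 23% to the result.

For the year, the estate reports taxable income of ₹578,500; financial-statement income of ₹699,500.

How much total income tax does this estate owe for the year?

₹141,565

Mainline income levy:
  ₹168,000 × 8% = ₹13,440
  ₹410,500 × 21% = ₹86,205
  → ₹99,645

Alternative minimum tax:
  Base (financial-statement income): ₹699,500
  Less exemption ₹84,000 → base ₹615,500
  ₹615,500 × 23% = ₹141,565

₹141,565 > ₹99,645, so the alternative minimum tax is the binding amount.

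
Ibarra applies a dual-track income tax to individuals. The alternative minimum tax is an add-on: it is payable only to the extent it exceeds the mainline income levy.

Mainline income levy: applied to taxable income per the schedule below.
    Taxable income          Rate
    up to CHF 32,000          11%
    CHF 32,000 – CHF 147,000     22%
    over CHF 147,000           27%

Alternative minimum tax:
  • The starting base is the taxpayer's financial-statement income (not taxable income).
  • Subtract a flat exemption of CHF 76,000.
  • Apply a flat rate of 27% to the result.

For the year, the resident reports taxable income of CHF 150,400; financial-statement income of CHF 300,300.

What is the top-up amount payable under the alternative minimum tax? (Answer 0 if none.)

Alternative minimum tax:
  Base (financial-statement income): CHF 300,300
  Less exemption CHF 76,000 → base CHF 224,300
  CHF 224,300 × 27% = CHF 60,561

Mainline income levy:
  CHF 32,000 × 11% = CHF 3,520
  CHF 115,000 × 22% = CHF 25,300
  CHF 3,400 × 27% = CHF 918
  → CHF 29,738

Excess of alternative minimum tax over mainline income levy: CHF 60,561 − CHF 29,738 = CHF 30,823.

CHF 30,823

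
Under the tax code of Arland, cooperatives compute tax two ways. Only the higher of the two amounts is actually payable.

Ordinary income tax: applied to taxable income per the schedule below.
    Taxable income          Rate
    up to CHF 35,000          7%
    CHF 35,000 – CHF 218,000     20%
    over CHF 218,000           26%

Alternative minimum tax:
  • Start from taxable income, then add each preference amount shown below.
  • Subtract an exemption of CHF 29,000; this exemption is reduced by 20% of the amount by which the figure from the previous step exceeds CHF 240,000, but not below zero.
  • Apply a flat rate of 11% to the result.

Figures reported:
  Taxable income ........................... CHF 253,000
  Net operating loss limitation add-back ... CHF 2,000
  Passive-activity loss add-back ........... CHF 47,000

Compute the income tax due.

CHF 48,150

Alternative minimum tax:
  Adjusted income: CHF 253,000 + CHF 2,000 + CHF 47,000 = CHF 302,000
  Exemption: CHF 29,000 − 20% × (CHF 302,000 − CHF 240,000) = CHF 29,000 − CHF 12,400 = CHF 16,600
  Base: CHF 302,000 − CHF 16,600 = CHF 285,400
  CHF 285,400 × 11% = CHF 31,394

Ordinary income tax:
  CHF 35,000 × 7% = CHF 2,450
  CHF 183,000 × 20% = CHF 36,600
  CHF 35,000 × 26% = CHF 9,100
  → CHF 48,150

CHF 48,150 > CHF 31,394, so the ordinary income tax governs.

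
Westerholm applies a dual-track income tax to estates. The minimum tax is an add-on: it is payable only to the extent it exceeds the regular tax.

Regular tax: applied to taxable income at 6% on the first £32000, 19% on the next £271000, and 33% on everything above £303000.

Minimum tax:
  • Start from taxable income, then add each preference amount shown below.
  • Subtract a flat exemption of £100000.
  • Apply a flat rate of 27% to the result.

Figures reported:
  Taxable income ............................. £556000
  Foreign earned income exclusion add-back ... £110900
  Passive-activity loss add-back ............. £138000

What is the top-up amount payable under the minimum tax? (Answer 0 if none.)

£53423

Regular tax:
  £32000 × 6% = £1920
  £271000 × 19% = £51490
  £253000 × 33% = £83490
  → £136900

Minimum tax:
  Adjusted income: £556000 + £110900 + £138000 = £804900
  Less exemption £100000 → base £704900
  £704900 × 27% = £190323

Excess of minimum tax over regular tax: £190323 − £136900 = £53423.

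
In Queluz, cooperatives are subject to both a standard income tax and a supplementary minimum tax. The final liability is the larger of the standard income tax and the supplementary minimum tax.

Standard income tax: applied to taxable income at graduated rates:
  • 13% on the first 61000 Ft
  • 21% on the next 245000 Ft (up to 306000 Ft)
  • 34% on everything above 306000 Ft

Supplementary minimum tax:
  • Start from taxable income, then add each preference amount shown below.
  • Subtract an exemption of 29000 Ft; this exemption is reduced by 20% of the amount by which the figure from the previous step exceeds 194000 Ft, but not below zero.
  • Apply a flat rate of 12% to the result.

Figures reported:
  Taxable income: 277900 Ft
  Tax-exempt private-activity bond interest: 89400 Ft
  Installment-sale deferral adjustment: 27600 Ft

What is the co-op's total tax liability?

53479 Ft

Supplementary minimum tax:
  Adjusted income: 277900 Ft + 89400 Ft + 27600 Ft = 394900 Ft
  Exemption: 20% × (394900 Ft − 194000 Ft) = 40180 Ft ≥ 29000 Ft, so the exemption is fully phased out
  Base: 394900 Ft − 0 Ft = 394900 Ft
  394900 Ft × 12% = 47388 Ft

Standard income tax:
  61000 Ft × 13% = 7930 Ft
  216900 Ft × 21% = 45549 Ft
  → 53479 Ft

53479 Ft > 47388 Ft, so the standard income tax governs.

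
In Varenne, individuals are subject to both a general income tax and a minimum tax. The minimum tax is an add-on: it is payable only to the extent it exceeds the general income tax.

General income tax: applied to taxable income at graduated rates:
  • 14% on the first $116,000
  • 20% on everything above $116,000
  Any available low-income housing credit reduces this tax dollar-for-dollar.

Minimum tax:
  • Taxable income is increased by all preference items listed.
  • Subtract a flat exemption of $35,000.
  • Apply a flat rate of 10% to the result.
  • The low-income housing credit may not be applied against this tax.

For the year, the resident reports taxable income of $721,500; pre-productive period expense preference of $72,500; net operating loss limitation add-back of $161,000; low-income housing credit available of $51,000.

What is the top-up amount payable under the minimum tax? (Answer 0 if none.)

General income tax:
  $116,000 × 14% = $16,240
  $605,500 × 20% = $121,100
  → $137,340
  Less low-income housing credit $51,000 → $86,340

Minimum tax:
  Adjusted income: $721,500 + $72,500 + $161,000 = $955,000
  Less exemption $35,000 → base $920,000
  $920,000 × 10% = $92,000

Excess of minimum tax over general income tax: $92,000 − $86,340 = $5,660.

$5,660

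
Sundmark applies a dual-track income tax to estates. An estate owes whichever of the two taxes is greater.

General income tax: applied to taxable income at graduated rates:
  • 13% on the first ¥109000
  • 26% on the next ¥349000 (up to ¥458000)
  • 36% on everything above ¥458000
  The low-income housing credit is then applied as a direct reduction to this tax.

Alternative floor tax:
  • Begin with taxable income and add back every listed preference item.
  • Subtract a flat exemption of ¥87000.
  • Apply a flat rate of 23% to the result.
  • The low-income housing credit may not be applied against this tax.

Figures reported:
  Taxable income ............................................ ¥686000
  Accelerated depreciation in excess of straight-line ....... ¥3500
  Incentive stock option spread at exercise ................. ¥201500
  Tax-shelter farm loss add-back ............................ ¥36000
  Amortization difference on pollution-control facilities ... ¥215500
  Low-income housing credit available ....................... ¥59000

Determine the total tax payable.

Alternative floor tax:
  Adjusted income: ¥686000 + ¥3500 + ¥201500 + ¥36000 + ¥215500 = ¥1142500
  Less exemption ¥87000 → base ¥1055500
  ¥1055500 × 23% = ¥242765

General income tax:
  ¥109000 × 13% = ¥14170
  ¥349000 × 26% = ¥90740
  ¥228000 × 36% = ¥82080
  → ¥186990
  Less low-income housing credit ¥59000 → ¥127990

¥242765 > ¥127990, so the alternative floor tax is the binding amount.

¥242765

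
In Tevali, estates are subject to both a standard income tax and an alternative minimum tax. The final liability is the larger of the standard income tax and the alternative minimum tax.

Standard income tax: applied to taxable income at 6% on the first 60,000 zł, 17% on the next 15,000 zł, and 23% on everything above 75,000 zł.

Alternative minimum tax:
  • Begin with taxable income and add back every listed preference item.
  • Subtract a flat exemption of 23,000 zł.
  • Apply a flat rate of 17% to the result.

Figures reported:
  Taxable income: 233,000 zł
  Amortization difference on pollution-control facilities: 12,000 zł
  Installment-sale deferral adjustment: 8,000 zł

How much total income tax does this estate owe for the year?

Alternative minimum tax:
  Adjusted income: 233,000 zł + 12,000 zł + 8,000 zł = 253,000 zł
  Less exemption 23,000 zł → base 230,000 zł
  230,000 zł × 17% = 39,100 zł

Standard income tax:
  60,000 zł × 6% = 3,600 zł
  15,000 zł × 17% = 2,550 zł
  158,000 zł × 23% = 36,340 zł
  → 42,490 zł

42,490 zł > 39,100 zł, so the standard income tax governs.

42,490 zł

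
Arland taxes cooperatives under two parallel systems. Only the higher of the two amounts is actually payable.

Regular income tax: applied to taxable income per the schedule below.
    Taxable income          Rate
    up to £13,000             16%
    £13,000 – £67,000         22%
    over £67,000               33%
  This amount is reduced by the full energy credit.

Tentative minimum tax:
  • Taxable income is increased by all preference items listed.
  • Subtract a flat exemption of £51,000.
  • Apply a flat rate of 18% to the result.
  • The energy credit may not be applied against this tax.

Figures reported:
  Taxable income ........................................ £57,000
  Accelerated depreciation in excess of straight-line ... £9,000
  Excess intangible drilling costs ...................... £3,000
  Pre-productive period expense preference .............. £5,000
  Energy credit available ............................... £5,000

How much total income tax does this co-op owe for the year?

Tentative minimum tax:
  Adjusted income: £57,000 + £9,000 + £3,000 + £5,000 = £74,000
  Less exemption £51,000 → base £23,000
  £23,000 × 18% = £4,140

Regular income tax:
  £13,000 × 16% = £2,080
  £44,000 × 22% = £9,680
  → £11,760
  Less energy credit £5,000 → £6,760

£6,760 > £4,140, so the regular income tax governs.

£6,760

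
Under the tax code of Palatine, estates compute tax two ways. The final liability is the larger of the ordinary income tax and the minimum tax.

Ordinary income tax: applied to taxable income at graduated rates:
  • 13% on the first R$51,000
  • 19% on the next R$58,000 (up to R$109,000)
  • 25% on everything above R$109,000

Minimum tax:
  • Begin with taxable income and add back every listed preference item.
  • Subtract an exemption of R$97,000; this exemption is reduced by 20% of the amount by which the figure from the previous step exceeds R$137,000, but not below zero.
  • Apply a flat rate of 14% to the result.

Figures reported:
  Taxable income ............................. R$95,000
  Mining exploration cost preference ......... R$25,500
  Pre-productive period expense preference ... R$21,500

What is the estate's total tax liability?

R$14,990

Ordinary income tax:
  R$51,000 × 13% = R$6,630
  R$44,000 × 19% = R$8,360
  → R$14,990

Minimum tax:
  Adjusted income: R$95,000 + R$25,500 + R$21,500 = R$142,000
  Exemption: R$97,000 − 20% × (R$142,000 − R$137,000) = R$97,000 − R$1,000 = R$96,000
  Base: R$142,000 − R$96,000 = R$46,000
  R$46,000 × 14% = R$6,440

R$14,990 > R$6,440, so the ordinary income tax governs.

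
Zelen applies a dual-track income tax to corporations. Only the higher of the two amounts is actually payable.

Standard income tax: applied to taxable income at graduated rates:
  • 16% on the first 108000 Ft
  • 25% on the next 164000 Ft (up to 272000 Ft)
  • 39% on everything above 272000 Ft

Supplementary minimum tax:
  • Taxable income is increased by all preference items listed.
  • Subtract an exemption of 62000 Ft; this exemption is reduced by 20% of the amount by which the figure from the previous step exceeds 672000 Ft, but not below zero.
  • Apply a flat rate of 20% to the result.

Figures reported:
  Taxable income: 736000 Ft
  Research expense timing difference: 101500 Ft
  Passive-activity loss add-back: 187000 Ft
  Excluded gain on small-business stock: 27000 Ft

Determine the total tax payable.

Supplementary minimum tax:
  Adjusted income: 736000 Ft + 101500 Ft + 187000 Ft + 27000 Ft = 1051500 Ft
  Exemption: 20% × (1051500 Ft − 672000 Ft) = 75900 Ft ≥ 62000 Ft, so the exemption is fully phased out
  Base: 1051500 Ft − 0 Ft = 1051500 Ft
  1051500 Ft × 20% = 210300 Ft

Standard income tax:
  108000 Ft × 16% = 17280 Ft
  164000 Ft × 25% = 41000 Ft
  464000 Ft × 39% = 180960 Ft
  → 239240 Ft

239240 Ft > 210300 Ft, so the standard income tax governs.

239240 Ft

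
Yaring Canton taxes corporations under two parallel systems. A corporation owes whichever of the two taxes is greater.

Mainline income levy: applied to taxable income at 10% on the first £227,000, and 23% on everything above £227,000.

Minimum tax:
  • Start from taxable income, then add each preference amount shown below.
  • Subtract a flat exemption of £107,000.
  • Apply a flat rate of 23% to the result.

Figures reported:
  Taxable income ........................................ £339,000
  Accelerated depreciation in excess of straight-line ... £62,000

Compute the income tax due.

£67,620

Mainline income levy:
  £227,000 × 10% = £22,700
  £112,000 × 23% = £25,760
  → £48,460

Minimum tax:
  Adjusted income: £339,000 + £62,000 = £401,000
  Less exemption £107,000 → base £294,000
  £294,000 × 23% = £67,620

£67,620 > £48,460, so the minimum tax is the binding amount.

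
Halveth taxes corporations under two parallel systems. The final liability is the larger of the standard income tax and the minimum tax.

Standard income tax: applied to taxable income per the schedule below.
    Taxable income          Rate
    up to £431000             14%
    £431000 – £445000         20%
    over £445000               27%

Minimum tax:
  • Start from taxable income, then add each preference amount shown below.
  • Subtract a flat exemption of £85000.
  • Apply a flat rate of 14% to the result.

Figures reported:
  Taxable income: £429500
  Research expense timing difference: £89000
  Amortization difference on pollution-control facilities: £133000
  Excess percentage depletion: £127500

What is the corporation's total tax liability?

£97160

Minimum tax:
  Adjusted income: £429500 + £89000 + £133000 + £127500 = £779000
  Less exemption £85000 → base £694000
  £694000 × 14% = £97160

Standard income tax:
  £429500 × 14% = £60130

£97160 > £60130, so the minimum tax is the binding amount.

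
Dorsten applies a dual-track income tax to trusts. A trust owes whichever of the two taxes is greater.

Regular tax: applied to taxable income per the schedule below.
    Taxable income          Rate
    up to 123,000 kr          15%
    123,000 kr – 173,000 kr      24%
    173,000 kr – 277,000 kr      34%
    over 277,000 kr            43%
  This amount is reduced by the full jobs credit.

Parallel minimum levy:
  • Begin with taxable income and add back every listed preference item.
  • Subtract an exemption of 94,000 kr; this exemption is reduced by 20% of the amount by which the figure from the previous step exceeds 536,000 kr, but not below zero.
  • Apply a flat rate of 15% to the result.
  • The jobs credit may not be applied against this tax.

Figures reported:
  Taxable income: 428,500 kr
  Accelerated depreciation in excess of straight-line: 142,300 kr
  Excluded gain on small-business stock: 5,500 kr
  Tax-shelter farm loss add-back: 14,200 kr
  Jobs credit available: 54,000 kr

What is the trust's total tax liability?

76,955 kr

Regular tax:
  123,000 kr × 15% = 18,450 kr
  50,000 kr × 24% = 12,000 kr
  104,000 kr × 34% = 35,360 kr
  151,500 kr × 43% = 65,145 kr
  → 130,955 kr
  Less jobs credit 54,000 kr → 76,955 kr

Parallel minimum levy:
  Adjusted income: 428,500 kr + 142,300 kr + 5,500 kr + 14,200 kr = 590,500 kr
  Exemption: 94,000 kr − 20% × (590,500 kr − 536,000 kr) = 94,000 kr − 10,900 kr = 83,100 kr
  Base: 590,500 kr − 83,100 kr = 507,400 kr
  507,400 kr × 15% = 76,110 kr

76,955 kr > 76,110 kr, so the regular tax governs.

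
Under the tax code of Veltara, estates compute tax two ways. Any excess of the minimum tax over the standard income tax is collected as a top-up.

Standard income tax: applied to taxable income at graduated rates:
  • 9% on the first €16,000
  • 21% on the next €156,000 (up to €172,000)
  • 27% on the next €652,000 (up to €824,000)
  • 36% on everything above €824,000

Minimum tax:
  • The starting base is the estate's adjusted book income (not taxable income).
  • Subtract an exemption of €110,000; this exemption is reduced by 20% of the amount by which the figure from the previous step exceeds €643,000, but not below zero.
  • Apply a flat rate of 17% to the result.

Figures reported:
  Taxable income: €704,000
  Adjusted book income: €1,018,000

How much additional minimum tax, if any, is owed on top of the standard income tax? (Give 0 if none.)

€0

Minimum tax:
  Base (adjusted book income): €1,018,000
  Exemption: €110,000 − 20% × (€1,018,000 − €643,000) = €110,000 − €75,000 = €35,000
  Base: €1,018,000 − €35,000 = €983,000
  €983,000 × 17% = €167,110

Standard income tax:
  €16,000 × 9% = €1,440
  €156,000 × 21% = €32,760
  €532,000 × 27% = €143,640
  → €177,840

€167,110 ≤ €177,840, so no add-on is due.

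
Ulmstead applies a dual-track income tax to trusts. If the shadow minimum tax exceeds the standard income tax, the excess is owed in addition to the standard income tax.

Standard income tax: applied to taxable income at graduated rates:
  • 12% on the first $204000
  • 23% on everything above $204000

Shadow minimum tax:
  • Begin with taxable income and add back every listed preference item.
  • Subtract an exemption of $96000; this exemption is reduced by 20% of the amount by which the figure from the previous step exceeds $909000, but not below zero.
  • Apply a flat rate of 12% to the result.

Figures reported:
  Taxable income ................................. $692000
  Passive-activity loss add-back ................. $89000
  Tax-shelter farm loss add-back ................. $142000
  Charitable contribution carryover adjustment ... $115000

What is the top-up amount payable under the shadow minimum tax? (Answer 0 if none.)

$0

Shadow minimum tax:
  Adjusted income: $692000 + $89000 + $142000 + $115000 = $1038000
  Exemption: $96000 − 20% × ($1038000 − $909000) = $96000 − $25800 = $70200
  Base: $1038000 − $70200 = $967800
  $967800 × 12% = $116136

Standard income tax:
  $204000 × 12% = $24480
  $488000 × 23% = $112240
  → $136720

$116136 ≤ $136720, so no add-on is due.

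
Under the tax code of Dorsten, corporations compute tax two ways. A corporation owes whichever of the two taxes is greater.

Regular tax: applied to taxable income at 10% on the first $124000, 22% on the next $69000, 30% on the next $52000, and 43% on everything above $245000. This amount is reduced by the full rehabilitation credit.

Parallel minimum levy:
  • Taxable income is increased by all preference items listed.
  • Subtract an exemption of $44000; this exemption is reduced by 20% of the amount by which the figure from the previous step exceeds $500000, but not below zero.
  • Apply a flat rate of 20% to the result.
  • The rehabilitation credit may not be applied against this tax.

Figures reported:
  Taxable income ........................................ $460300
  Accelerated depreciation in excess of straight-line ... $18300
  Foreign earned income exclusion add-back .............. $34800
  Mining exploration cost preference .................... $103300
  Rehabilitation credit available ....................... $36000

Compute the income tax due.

$119208

Regular tax:
  $124000 × 10% = $12400
  $69000 × 22% = $15180
  $52000 × 30% = $15600
  $215300 × 43% = $92579
  → $135759
  Less rehabilitation credit $36000 → $99759

Parallel minimum levy:
  Adjusted income: $460300 + $18300 + $34800 + $103300 = $616700
  Exemption: $44000 − 20% × ($616700 − $500000) = $44000 − $23340 = $20660
  Base: $616700 − $20660 = $596040
  $596040 × 20% = $119208

$119208 > $99759, so the parallel minimum levy is the binding amount.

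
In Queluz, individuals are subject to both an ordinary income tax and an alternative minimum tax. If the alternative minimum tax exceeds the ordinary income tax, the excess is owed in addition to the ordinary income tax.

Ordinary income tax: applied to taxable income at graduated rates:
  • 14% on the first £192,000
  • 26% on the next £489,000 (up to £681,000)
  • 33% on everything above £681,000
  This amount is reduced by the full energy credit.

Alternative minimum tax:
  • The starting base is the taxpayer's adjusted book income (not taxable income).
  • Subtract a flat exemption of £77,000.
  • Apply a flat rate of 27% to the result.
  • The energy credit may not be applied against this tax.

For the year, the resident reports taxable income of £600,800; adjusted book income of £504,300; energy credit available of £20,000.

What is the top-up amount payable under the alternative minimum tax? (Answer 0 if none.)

Alternative minimum tax:
  Base (adjusted book income): £504,300
  Less exemption £77,000 → base £427,300
  £427,300 × 27% = £115,371

Ordinary income tax:
  £192,000 × 14% = £26,880
  £408,800 × 26% = £106,288
  → £133,168
  Less energy credit £20,000 → £113,168

Excess of alternative minimum tax over ordinary income tax: £115,371 − £113,168 = £2,203.

£2,203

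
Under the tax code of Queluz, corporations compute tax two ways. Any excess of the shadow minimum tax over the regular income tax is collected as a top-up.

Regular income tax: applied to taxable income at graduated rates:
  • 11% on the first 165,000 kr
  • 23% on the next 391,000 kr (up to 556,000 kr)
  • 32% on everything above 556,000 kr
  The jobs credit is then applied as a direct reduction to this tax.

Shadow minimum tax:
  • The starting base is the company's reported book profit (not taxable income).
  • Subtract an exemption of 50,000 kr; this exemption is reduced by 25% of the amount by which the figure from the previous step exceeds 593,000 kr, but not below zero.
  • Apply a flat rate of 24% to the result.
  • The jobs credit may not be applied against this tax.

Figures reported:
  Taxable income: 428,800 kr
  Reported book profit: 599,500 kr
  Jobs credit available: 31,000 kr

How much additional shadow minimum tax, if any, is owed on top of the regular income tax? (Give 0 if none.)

84,446 kr

Shadow minimum tax:
  Base (reported book profit): 599,500 kr
  Exemption: 50,000 kr − 25% × (599,500 kr − 593,000 kr) = 50,000 kr − 1,625 kr = 48,375 kr
  Base: 599,500 kr − 48,375 kr = 551,125 kr
  551,125 kr × 24% = 132,270 kr

Regular income tax:
  165,000 kr × 11% = 18,150 kr
  263,800 kr × 23% = 60,674 kr
  → 78,824 kr
  Less jobs credit 31,000 kr → 47,824 kr

Excess of shadow minimum tax over regular income tax: 132,270 kr − 47,824 kr = 84,446 kr.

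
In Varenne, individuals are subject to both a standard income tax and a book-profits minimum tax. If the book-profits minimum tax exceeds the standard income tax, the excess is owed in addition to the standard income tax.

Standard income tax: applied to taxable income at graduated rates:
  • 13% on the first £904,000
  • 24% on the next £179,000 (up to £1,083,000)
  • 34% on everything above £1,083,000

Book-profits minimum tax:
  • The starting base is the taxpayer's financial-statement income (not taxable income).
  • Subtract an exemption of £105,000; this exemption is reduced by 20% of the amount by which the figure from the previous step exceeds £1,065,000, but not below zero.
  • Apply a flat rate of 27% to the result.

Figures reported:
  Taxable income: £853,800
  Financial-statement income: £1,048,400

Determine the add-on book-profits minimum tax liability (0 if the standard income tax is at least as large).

Book-profits minimum tax:
  Base (financial-statement income): £1,048,400
  Exemption: £1,048,400 ≤ £1,065,000, so full £105,000 applies
  Base: £1,048,400 − £105,000 = £943,400
  £943,400 × 27% = £254,718

Standard income tax:
  £853,800 × 13% = £110,994

Excess of book-profits minimum tax over standard income tax: £254,718 − £110,994 = £143,724.

£143,724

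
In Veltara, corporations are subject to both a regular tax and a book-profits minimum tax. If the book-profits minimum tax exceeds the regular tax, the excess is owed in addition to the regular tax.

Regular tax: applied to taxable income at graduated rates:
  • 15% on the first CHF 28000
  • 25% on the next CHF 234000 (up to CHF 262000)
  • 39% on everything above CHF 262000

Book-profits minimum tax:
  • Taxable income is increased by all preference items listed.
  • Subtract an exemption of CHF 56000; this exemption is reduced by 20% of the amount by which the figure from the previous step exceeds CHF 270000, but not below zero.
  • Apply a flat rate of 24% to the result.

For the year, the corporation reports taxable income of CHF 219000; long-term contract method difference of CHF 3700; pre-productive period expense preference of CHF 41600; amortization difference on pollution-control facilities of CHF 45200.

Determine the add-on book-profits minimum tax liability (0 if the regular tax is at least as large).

Book-profits minimum tax:
  Adjusted income: CHF 219000 + CHF 3700 + CHF 41600 + CHF 45200 = CHF 309500
  Exemption: CHF 56000 − 20% × (CHF 309500 − CHF 270000) = CHF 56000 − CHF 7900 = CHF 48100
  Base: CHF 309500 − CHF 48100 = CHF 261400
  CHF 261400 × 24% = CHF 62736

Regular tax:
  CHF 28000 × 15% = CHF 4200
  CHF 191000 × 25% = CHF 47750
  → CHF 51950

Excess of book-profits minimum tax over regular tax: CHF 62736 − CHF 51950 = CHF 10786.

CHF 10786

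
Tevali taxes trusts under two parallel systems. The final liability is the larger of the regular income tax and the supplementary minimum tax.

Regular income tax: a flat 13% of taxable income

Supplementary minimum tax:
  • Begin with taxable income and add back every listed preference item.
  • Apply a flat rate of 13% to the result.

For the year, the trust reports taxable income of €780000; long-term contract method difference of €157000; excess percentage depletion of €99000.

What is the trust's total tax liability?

Regular income tax:
  €780000 × 13% = €101400

Supplementary minimum tax:
  Adjusted income: €780000 + €157000 + €99000 = €1036000
  €1036000 × 13% = €134680

€134680 > €101400, so the supplementary minimum tax is the binding amount.

€134680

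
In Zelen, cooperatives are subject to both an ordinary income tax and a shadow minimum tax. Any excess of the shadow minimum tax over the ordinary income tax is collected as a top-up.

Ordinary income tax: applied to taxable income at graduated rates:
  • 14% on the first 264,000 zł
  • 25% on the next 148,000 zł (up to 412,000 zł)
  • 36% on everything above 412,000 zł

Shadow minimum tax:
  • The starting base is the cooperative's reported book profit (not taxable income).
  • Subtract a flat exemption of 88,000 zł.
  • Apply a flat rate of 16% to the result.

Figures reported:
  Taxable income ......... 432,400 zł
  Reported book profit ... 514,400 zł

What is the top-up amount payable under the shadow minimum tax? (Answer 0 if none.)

0 zł

Shadow minimum tax:
  Base (reported book profit): 514,400 zł
  Less exemption 88,000 zł → base 426,400 zł
  426,400 zł × 16% = 68,224 zł

Ordinary income tax:
  264,000 zł × 14% = 36,960 zł
  148,000 zł × 25% = 37,000 zł
  20,400 zł × 36% = 7,344 zł
  → 81,304 zł

68,224 zł ≤ 81,304 zł, so no add-on is due.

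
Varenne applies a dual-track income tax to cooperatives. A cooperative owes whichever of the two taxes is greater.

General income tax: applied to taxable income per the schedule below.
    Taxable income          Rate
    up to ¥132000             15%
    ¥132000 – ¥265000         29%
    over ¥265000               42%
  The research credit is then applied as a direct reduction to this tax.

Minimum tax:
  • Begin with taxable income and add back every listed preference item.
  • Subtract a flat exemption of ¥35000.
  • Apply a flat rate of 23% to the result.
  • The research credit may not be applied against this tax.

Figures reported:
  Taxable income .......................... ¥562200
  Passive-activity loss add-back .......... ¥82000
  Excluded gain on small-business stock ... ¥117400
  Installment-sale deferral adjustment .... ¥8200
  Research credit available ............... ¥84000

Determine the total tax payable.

¥169004

Minimum tax:
  Adjusted income: ¥562200 + ¥82000 + ¥117400 + ¥8200 = ¥769800
  Less exemption ¥35000 → base ¥734800
  ¥734800 × 23% = ¥169004

General income tax:
  ¥132000 × 15% = ¥19800
  ¥133000 × 29% = ¥38570
  ¥297200 × 42% = ¥124824
  → ¥183194
  Less research credit ¥84000 → ¥99194

¥169004 > ¥99194, so the minimum tax is the binding amount.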